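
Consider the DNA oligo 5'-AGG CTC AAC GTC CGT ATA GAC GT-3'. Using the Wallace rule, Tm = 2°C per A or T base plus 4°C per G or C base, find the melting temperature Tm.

70°C

Base counts: G=6, C=6, T=5, A=6
AT pairs contribute 11, GC pairs contribute 12.
Tm = 4·12 + 2·11 = 48 + 22 = 70°C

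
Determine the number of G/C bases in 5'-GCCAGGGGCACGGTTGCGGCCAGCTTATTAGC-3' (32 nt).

21

Counting bases: C=9, T=6, G=12, A=5
Total G or C: 12 + 9 = 21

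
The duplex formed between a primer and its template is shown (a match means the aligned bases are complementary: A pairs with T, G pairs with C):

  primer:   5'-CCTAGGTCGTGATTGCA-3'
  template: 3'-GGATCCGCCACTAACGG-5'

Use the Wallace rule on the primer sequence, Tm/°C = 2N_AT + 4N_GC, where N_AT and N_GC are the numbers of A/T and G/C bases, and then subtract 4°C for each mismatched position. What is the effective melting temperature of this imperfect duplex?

Primer base counts: A=3, T=5, G=5, C=4 → A+T=8, G+C=9
Perfect-match Tm = 2(8) + 4(9) = 16 + 36 = 52°C
Mismatches (positions where the bases are not complementary): 3 (at positions 7, 8, 17)
Effective Tm = 52 − 3×4 = 52 − 12 = 40°C

40°C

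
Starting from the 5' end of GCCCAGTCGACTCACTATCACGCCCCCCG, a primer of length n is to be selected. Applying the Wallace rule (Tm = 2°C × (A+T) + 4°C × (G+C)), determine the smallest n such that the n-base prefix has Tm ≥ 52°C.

First 15 bases: GCCCAGTCGACTCAC → Tm = 50°C (< 52°C)
First 16 bases: GCCCAGTCGACTCACT → Tm = 52°C (≥ 52°C)
Each additional base adds 2°C (A/T) or 4°C (G/C), so Tm is non-decreasing in n; n = 16 is the first length to reach 52°C.

n = 16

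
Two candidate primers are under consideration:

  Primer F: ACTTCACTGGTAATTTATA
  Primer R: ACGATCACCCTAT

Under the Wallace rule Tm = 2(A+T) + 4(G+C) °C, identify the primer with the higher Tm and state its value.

Primer F, 48°C

Primer F: A+T=14, G+C=5 → Tm = 2(14)+4(5) = 48°C
Primer R: A+T=7, G+C=6 → Tm = 2(7)+4(6) = 38°C
48°C vs 38°C → primer F is higher.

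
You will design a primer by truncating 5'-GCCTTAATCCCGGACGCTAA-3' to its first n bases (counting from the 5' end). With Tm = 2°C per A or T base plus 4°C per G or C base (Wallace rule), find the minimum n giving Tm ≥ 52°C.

First 15 bases: GCCTTAATCCCGGAC → Tm = 48°C (< 52°C)
First 16 bases: GCCTTAATCCCGGACG → Tm = 52°C (≥ 52°C)
Since every base adds ≥2°C, Tm only increases with n, so the threshold is first crossed at n = 16.

n = 16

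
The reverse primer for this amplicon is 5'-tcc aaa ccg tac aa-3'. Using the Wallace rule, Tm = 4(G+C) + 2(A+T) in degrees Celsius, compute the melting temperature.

T=2, C=5, G=1, A=6
A+T = 8, G+C = 6
Tm = 2(8) + 4(6) = 16 + 24 = 40°C

40°C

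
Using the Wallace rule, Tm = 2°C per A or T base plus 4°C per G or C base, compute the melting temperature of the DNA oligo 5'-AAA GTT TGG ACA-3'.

32°C

Base counts: G=3, A=5, T=3, C=1
So N_AT = 8 and N_GC = 4.
Tm = 2×8 + 4×4 = 32°C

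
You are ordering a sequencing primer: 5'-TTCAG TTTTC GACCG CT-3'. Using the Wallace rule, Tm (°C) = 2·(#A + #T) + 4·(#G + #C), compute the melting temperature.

Counting bases: G=3, C=5, T=7, A=2
So N_AT = 9 and N_GC = 8.
Tm = 4·8 + 2·9 = 32 + 18 = 50°C

50°C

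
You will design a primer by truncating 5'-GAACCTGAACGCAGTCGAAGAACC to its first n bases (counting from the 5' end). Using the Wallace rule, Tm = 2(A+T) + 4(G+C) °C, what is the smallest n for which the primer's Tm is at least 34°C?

First 10 bases: GAACCTGAAC → Tm = 30°C (< 34°C)
First 11 bases: GAACCTGAACG → Tm = 34°C (≥ 34°C)
Each additional base adds 2°C (A/T) or 4°C (G/C), so Tm is non-decreasing in n; n = 11 is the first length to reach 34°C.

n = 11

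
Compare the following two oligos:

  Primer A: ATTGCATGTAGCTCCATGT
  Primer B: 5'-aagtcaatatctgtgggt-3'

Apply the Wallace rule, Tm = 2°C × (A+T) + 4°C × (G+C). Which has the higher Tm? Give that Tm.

Primer A, 54°C

Primer A: A+T=11, G+C=8 → Tm = 2(11)+4(8) = 54°C
Primer B: A+T=11, G+C=7 → Tm = 2(11)+4(7) = 50°C
54°C vs 50°C → primer A is higher.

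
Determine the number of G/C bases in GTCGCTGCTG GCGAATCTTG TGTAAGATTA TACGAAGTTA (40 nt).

Counting bases: T=13, G=11, C=6, A=10
G+C = 11 + 6 = 17

17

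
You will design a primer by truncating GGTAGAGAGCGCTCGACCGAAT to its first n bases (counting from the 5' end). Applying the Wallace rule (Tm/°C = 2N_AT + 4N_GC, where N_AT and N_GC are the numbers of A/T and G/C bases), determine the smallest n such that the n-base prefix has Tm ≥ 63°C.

n = 19

First 18 bases: GGTAGAGAGCGCTCGACC → Tm = 60°C (< 63°C)
First 19 bases: GGTAGAGAGCGCTCGACCG → Tm = 64°C (≥ 63°C)
Each additional base adds 2°C (A/T) or 4°C (G/C), so Tm is non-decreasing in n; n = 19 is the first length to reach 63°C.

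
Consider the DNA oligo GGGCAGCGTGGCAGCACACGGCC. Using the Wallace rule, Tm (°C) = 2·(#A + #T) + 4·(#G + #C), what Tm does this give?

Base counts: G=10, T=1, C=8, A=4
A+T = 5, G+C = 18
Tm = 2(5) + 4(18) = 10 + 72 = 82°C

82°C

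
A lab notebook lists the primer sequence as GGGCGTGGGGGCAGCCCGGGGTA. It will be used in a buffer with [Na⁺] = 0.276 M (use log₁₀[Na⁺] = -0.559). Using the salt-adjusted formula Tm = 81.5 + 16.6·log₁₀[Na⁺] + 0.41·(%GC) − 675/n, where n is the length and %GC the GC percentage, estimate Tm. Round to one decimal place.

76.7°C

Length n = 23. Counting bases: G=14, T=2, C=5, A=2
G+C = 19, so %GC = 19/23 × 100 = 82.609%
Salt term: 16.6 × (-0.559) = -9.279
GC term: 0.41 × 82.609 = 33.87; length term: −675/23 = −29.348
Tm = 81.5 + (-9.279) + 33.87 − 29.348 = 76.743 → 76.7°C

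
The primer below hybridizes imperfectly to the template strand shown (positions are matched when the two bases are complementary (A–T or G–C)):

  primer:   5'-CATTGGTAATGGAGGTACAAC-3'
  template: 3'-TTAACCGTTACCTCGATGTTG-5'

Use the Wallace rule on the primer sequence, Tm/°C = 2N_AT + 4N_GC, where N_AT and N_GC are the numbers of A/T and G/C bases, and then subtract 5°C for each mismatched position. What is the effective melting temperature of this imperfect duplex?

Primer base counts: A=7, T=5, G=6, C=3 → A+T=12, G+C=9
Perfect-match Tm = 2(12) + 4(9) = 24 + 36 = 60°C
Mismatches (positions where the bases are not complementary): 3 (at positions 1, 7, 15)
Effective Tm = 60 − 3×5 = 60 − 15 = 45°C

45°C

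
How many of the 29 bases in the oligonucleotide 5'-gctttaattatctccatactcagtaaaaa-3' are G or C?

Base counts: A=11, C=6, T=10, G=2
Total G or C: 2 + 6 = 8

8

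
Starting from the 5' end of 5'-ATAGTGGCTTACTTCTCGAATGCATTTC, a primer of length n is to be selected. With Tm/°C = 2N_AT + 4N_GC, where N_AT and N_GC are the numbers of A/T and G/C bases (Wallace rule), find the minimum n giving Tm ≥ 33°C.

First 11 bases: ATAGTGGCTTA → Tm = 30°C (< 33°C)
First 12 bases: ATAGTGGCTTAC → Tm = 34°C (≥ 33°C)
Since every base adds ≥2°C, Tm only increases with n, so the threshold is first crossed at n = 12.

n = 12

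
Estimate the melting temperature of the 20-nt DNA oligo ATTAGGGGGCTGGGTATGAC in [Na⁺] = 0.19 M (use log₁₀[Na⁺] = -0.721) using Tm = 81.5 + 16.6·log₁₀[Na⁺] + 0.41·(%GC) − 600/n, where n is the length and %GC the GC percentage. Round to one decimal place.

Length n = 20. Counting bases: G=9, T=5, C=2, A=4
G+C = 11, so %GC = 11/20 × 100 = 55%
Salt term: 16.6 × (-0.721) = -11.969
GC term: 0.41 × 55 = 22.55; length term: −600/20 = −30
Tm = 81.5 + (-11.969) + 22.55 − 30 = 62.081 → 62.1°C

62.1°C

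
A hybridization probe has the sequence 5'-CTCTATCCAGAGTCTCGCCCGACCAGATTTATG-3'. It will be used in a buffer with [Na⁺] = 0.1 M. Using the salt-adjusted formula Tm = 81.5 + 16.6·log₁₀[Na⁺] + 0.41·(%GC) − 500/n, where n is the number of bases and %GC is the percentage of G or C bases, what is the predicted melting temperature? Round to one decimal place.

Length n = 33. Scanning the sequence gives G=6, A=7, C=11, T=9.
G+C = 17, so %GC = 17/33 × 100 = 51.515%
Salt term: 16.6 × (-1) = -16.6
GC term: 0.41 × 51.515 = 21.121; length term: −500/33 = −15.152
Tm = 81.5 + (-16.6) + 21.121 − 15.152 = 70.869 → 70.9°C

70.9°C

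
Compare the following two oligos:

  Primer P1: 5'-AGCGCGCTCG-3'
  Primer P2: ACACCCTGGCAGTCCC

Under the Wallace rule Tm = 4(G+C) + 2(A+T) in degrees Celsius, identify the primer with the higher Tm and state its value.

Primer P2, 54°C

Primer P1: A+T=2, G+C=8 → Tm = 2(2)+4(8) = 36°C
Primer P2: A+T=5, G+C=11 → Tm = 2(5)+4(11) = 54°C
36°C vs 54°C → primer P2 is higher.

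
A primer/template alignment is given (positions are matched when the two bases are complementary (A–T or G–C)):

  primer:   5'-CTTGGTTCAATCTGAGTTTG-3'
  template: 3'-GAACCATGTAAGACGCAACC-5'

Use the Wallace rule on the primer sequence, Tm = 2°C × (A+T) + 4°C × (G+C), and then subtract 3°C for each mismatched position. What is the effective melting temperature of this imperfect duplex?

44°C

Primer base counts: A=3, T=9, G=5, C=3 → A+T=12, G+C=8
Perfect-match Tm = 2(12) + 4(8) = 24 + 32 = 56°C
Mismatches (positions where the bases are not complementary): 4 (at positions 7, 10, 15, 19)
Effective Tm = 56 − 4×3 = 56 − 12 = 44°C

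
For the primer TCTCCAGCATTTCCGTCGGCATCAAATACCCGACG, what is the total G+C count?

Base counts: T=8, A=8, G=6, C=13
G+C = 6 + 13 = 19

19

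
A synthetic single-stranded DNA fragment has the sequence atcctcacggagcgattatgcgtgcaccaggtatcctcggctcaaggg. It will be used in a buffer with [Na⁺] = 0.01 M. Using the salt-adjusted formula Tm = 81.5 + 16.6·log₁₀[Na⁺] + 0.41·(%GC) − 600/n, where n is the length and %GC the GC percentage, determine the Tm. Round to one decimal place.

Length n = 48. Counting bases: A=10, T=10, G=14, C=14
G+C = 28, so %GC = 28/48 × 100 = 58.333%
Salt term: 16.6 × (-2) = -33.2
GC term: 0.41 × 58.333 = 23.917; length term: −600/48 = −12.5
Tm = 81.5 + (-33.2) + 23.917 − 12.5 = 59.717 → 59.7°C

59.7°C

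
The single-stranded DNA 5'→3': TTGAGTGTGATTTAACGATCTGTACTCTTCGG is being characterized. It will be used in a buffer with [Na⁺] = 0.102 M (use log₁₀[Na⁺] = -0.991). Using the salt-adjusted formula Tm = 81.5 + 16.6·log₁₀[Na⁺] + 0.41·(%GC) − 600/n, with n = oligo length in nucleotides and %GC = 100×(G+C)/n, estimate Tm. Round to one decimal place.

Length n = 32. A=6, C=5, T=13, G=8
G+C = 13, so %GC = 13/32 × 100 = 40.625%
Salt term: 16.6 × (-0.991) = -16.451
GC term: 0.41 × 40.625 = 16.656; length term: −600/32 = −18.75
Tm = 81.5 + (-16.451) + 16.656 − 18.75 = 62.955 → 63.0°C

63.0°C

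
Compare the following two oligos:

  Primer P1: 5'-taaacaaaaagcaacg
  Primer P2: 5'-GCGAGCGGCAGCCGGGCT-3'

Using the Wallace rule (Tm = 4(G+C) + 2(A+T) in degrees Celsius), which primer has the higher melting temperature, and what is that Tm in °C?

Primer P1: A+T=11, G+C=5 → Tm = 2(11)+4(5) = 42°C
Primer P2: A+T=3, G+C=15 → Tm = 2(3)+4(15) = 66°C
42°C vs 66°C → primer P2 is higher.

Primer P2, 66°C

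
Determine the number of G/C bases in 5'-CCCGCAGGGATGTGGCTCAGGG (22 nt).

Scanning the sequence gives A=3, T=3, G=10, C=6.
G+C = 10 + 6 = 16

16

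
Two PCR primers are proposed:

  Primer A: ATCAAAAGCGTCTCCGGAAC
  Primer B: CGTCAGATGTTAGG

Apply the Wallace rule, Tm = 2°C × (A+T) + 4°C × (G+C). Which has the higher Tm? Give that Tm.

Primer A, 60°C

Primer A: A+T=10, G+C=10 → Tm = 2(10)+4(10) = 60°C
Primer B: A+T=7, G+C=7 → Tm = 2(7)+4(7) = 42°C
60°C vs 42°C → primer A is higher.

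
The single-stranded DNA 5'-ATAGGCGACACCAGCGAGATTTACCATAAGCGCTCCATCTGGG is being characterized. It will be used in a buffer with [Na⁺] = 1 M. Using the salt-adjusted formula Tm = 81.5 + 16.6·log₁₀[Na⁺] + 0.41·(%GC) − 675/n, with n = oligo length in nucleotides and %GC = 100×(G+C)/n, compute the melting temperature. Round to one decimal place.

Length n = 43. Base counts: G=11, A=12, C=12, T=8
G+C = 23, so %GC = 23/43 × 100 = 53.488%
Salt term: 16.6 × (0) = 0
GC term: 0.41 × 53.488 = 21.93; length term: −675/43 = −15.698
Tm = 81.5 + (0) + 21.93 − 15.698 = 87.732 → 87.7°C

87.7°C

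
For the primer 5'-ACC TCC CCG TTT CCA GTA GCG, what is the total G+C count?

13

G=4, A=3, T=5, C=9
G+C = 4 + 9 = 13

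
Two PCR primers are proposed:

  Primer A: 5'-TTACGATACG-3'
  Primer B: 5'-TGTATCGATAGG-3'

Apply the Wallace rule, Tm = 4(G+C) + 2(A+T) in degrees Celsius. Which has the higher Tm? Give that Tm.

Primer B, 34°C

Primer A: A+T=6, G+C=4 → Tm = 2(6)+4(4) = 28°C
Primer B: A+T=7, G+C=5 → Tm = 2(7)+4(5) = 34°C
28°C vs 34°C → primer B is higher.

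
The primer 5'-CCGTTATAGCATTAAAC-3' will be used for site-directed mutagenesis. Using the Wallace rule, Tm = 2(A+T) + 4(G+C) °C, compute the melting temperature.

Scanning the sequence gives C=4, G=2, T=5, A=6.
AT pairs contribute 11, GC pairs contribute 6.
Tm = 4·6 + 2·11 = 24 + 22 = 46°C

46°C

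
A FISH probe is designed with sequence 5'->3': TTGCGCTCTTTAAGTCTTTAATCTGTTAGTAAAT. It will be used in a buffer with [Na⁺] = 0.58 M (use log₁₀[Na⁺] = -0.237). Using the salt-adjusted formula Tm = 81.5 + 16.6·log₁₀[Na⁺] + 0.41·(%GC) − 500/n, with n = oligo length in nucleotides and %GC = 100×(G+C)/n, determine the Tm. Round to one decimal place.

74.9°C

Length n = 34. Base counts: T=16, A=8, C=5, G=5
G+C = 10, so %GC = 10/34 × 100 = 29.412%
Salt term: 16.6 × (-0.237) = -3.934
GC term: 0.41 × 29.412 = 12.059; length term: −500/34 = −14.706
Tm = 81.5 + (-3.934) + 12.059 − 14.706 = 74.919 → 74.9°C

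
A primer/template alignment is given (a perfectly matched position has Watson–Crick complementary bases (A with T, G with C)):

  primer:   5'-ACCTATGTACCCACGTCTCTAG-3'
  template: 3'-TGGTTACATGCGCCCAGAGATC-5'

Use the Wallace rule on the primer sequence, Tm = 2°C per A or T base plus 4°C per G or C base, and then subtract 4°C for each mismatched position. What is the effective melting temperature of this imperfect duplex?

50°C

Primer base counts: A=5, T=6, G=3, C=8 → A+T=11, G+C=11
Perfect-match Tm = 2(11) + 4(11) = 22 + 44 = 66°C
Mismatches (positions where the bases are not complementary): 4 (at positions 4, 11, 13, 14)
Effective Tm = 66 − 4×4 = 66 − 16 = 50°C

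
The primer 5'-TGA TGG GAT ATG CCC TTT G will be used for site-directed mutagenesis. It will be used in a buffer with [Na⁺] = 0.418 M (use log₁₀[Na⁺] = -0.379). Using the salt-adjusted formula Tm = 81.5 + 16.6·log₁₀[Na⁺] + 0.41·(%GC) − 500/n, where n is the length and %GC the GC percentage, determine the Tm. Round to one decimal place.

Length n = 19. Base counts: C=3, T=7, A=3, G=6
G+C = 9, so %GC = 9/19 × 100 = 47.368%
Salt term: 16.6 × (-0.379) = -6.291
GC term: 0.41 × 47.368 = 19.421; length term: −500/19 = −26.316
Tm = 81.5 + (-6.291) + 19.421 − 26.316 = 68.314 → 68.3°C

68.3°C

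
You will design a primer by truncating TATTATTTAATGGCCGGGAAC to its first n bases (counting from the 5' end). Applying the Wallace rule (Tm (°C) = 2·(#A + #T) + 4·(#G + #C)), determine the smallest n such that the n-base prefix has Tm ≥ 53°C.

n = 20

First 19 bases: TATTATTTAATGGCCGGGA → Tm = 52°C (< 53°C)
First 20 bases: TATTATTTAATGGCCGGGAA → Tm = 54°C (≥ 53°C)
Since every base adds ≥2°C, Tm only increases with n, so the threshold is first crossed at n = 20.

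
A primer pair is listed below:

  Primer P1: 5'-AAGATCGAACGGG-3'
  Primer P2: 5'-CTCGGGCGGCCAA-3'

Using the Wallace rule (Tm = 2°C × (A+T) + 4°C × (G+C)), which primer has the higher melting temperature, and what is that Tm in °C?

Primer P2, 46°C

Primer P1: A+T=6, G+C=7 → Tm = 2(6)+4(7) = 40°C
Primer P2: A+T=3, G+C=10 → Tm = 2(3)+4(10) = 46°C
40°C vs 46°C → primer P2 is higher.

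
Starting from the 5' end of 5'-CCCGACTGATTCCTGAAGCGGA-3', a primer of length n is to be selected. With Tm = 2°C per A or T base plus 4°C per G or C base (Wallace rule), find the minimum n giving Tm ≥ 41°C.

n = 13

First 12 bases: CCCGACTGATTC → Tm = 38°C (< 41°C)
First 13 bases: CCCGACTGATTCC → Tm = 42°C (≥ 41°C)
Each additional base adds 2°C (A/T) or 4°C (G/C), so Tm is non-decreasing in n; n = 13 is the first length to reach 41°C.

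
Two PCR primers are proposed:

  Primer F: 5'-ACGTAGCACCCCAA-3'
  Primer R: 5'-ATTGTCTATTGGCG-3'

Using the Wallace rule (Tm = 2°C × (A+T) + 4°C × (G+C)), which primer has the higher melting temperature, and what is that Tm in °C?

Primer F: A+T=6, G+C=8 → Tm = 2(6)+4(8) = 44°C
Primer R: A+T=8, G+C=6 → Tm = 2(8)+4(6) = 40°C
44°C vs 40°C → primer F is higher.

Primer F, 44°C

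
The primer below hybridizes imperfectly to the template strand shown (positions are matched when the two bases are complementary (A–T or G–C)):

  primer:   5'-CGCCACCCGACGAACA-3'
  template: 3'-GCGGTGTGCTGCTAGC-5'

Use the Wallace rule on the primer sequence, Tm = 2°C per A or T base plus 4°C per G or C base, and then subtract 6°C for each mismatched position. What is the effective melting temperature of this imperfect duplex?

36°C

Primer base counts: A=5, T=0, G=3, C=8 → A+T=5, G+C=11
Perfect-match Tm = 2(5) + 4(11) = 10 + 44 = 54°C
Mismatches (positions where the bases are not complementary): 3 (at positions 7, 14, 16)
Effective Tm = 54 − 3×6 = 54 − 18 = 36°C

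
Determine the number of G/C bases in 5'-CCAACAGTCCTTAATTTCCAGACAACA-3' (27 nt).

Scanning the sequence gives A=10, T=6, G=2, C=9.
Total G or C: 2 + 9 = 11

11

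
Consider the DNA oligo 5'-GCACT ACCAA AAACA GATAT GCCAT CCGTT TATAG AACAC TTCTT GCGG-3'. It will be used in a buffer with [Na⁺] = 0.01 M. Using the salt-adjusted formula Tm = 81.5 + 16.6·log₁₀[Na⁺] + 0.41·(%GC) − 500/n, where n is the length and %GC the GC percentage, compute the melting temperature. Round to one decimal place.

Length n = 49. G=8, C=13, T=12, A=16
G+C = 21, so %GC = 21/49 × 100 = 42.857%
Salt term: 16.6 × (-2) = -33.2
GC term: 0.41 × 42.857 = 17.571; length term: −500/49 = −10.204
Tm = 81.5 + (-33.2) + 17.571 − 10.204 = 55.667 → 55.7°C

55.7°C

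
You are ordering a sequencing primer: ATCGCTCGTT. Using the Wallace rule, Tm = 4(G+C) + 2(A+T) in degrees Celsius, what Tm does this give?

30°C

Scanning the sequence gives C=3, A=1, G=2, T=4.
So N_AT = 5 and N_GC = 5.
Tm = 2(5) + 4(5) = 10 + 20 = 30°C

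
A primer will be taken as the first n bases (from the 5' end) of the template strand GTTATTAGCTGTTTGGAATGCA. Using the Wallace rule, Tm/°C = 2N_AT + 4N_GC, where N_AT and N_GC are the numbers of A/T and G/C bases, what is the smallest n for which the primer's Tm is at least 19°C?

n = 8

First 7 bases: GTTATTA → Tm = 16°C (< 19°C)
First 8 bases: GTTATTAG → Tm = 20°C (≥ 19°C)
Each additional base adds 2°C (A/T) or 4°C (G/C), so Tm is non-decreasing in n; n = 8 is the first length to reach 19°C.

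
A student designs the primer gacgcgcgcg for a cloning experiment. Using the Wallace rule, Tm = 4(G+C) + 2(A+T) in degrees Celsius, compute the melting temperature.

38°C

Scanning the sequence gives T=0, A=1, G=5, C=4.
So N_AT = 1 and N_GC = 9.
Tm = 4·9 + 2·1 = 36 + 2 = 38°C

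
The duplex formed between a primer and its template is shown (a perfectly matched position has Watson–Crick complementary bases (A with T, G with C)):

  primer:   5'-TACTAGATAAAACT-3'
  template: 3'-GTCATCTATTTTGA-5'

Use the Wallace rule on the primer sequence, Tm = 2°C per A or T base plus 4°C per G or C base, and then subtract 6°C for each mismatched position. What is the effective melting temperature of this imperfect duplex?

22°C

Primer base counts: A=7, T=4, G=1, C=2 → A+T=11, G+C=3
Perfect-match Tm = 2(11) + 4(3) = 22 + 12 = 34°C
Mismatches (positions where the bases are not complementary): 2 (at positions 1, 3)
Effective Tm = 34 − 2×6 = 34 − 12 = 22°C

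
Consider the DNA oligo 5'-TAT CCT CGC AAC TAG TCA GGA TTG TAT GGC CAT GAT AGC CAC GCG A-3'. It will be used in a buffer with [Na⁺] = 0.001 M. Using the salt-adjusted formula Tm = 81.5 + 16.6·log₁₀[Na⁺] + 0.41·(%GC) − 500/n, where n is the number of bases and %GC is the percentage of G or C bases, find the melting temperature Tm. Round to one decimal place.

Length n = 46. Scanning the sequence gives T=11, G=11, A=12, C=12.
G+C = 23, so %GC = 23/46 × 100 = 50%
Salt term: 16.6 × (-3) = -49.8
GC term: 0.41 × 50 = 20.5; length term: −500/46 = −10.87
Tm = 81.5 + (-49.8) + 20.5 − 10.87 = 41.33 → 41.3°C

41.3°C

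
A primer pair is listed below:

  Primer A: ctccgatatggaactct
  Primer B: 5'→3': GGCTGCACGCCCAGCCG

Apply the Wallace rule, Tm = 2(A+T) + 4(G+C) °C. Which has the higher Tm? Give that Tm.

Primer A: A+T=9, G+C=8 → Tm = 2(9)+4(8) = 50°C
Primer B: A+T=3, G+C=14 → Tm = 2(3)+4(14) = 62°C
50°C vs 62°C → primer B is higher.

Primer B, 62°C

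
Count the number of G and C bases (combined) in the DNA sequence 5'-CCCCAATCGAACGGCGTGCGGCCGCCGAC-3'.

22

Scanning the sequence gives A=5, T=2, G=9, C=13.
G+C = 9 + 13 = 22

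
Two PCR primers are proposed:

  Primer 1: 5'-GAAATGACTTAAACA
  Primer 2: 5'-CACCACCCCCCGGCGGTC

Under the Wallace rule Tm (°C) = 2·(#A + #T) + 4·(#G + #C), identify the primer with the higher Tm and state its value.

Primer 1: A+T=11, G+C=4 → Tm = 2(11)+4(4) = 38°C
Primer 2: A+T=3, G+C=15 → Tm = 2(3)+4(15) = 66°C
38°C vs 66°C → primer 2 is higher.

Primer 2, 66°C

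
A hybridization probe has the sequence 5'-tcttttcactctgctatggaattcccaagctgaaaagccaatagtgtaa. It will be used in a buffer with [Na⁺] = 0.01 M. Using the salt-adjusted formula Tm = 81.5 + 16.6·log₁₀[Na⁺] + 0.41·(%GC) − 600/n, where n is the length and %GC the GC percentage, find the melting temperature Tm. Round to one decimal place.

Length n = 49. Scanning the sequence gives T=15, G=8, C=11, A=15.
G+C = 19, so %GC = 19/49 × 100 = 38.776%
Salt term: 16.6 × (-2) = -33.2
GC term: 0.41 × 38.776 = 15.898; length term: −600/49 = −12.245
Tm = 81.5 + (-33.2) + 15.898 − 12.245 = 51.953 → 52.0°C

52.0°C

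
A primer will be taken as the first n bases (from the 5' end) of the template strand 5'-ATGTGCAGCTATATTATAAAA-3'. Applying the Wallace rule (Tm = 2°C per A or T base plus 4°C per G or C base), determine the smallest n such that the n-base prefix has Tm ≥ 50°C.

First 19 bases: ATGTGCAGCTATATTATAA → Tm = 48°C (< 50°C)
First 20 bases: ATGTGCAGCTATATTATAAA → Tm = 50°C (≥ 50°C)
Since every base adds ≥2°C, Tm only increases with n, so the threshold is first crossed at n = 20.

n = 20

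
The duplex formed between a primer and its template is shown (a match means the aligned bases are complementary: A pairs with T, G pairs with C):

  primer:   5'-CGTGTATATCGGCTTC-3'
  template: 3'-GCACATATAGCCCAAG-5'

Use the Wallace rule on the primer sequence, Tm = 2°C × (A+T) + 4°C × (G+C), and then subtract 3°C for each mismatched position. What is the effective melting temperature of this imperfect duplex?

45°C

Primer base counts: A=2, T=6, G=4, C=4 → A+T=8, G+C=8
Perfect-match Tm = 2(8) + 4(8) = 16 + 32 = 48°C
Mismatches (positions where the bases are not complementary): 1 (at position 13)
Effective Tm = 48 − 1×3 = 48 − 3 = 45°C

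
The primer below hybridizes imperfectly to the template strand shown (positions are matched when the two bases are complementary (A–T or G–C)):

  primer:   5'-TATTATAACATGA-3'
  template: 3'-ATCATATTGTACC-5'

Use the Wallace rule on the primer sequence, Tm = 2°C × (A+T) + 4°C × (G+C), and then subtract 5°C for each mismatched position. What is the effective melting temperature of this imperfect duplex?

20°C

Primer base counts: A=6, T=5, G=1, C=1 → A+T=11, G+C=2
Perfect-match Tm = 2(11) + 4(2) = 22 + 8 = 30°C
Mismatches (positions where the bases are not complementary): 2 (at positions 3, 13)
Effective Tm = 30 − 2×5 = 30 − 10 = 20°C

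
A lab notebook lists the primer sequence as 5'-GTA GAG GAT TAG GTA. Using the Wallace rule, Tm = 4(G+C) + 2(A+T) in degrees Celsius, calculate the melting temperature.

A=5, C=0, T=4, G=6
A+T = 9, G+C = 6
Tm = 4·6 + 2·9 = 24 + 18 = 42°C

42°C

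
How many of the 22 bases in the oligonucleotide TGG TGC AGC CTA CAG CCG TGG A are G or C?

Base counts: T=4, G=8, C=6, A=4
G+C = 8 + 6 = 14

14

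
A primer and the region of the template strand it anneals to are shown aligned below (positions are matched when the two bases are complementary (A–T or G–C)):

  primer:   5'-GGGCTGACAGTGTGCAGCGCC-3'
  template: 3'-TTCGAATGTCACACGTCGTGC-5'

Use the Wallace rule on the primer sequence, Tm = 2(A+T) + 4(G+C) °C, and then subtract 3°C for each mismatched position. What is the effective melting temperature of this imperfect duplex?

57°C

Primer base counts: A=3, T=3, G=9, C=6 → A+T=6, G+C=15
Perfect-match Tm = 2(6) + 4(15) = 12 + 60 = 72°C
Mismatches (positions where the bases are not complementary): 5 (at positions 1, 2, 6, 19, 21)
Effective Tm = 72 − 5×3 = 72 − 15 = 57°C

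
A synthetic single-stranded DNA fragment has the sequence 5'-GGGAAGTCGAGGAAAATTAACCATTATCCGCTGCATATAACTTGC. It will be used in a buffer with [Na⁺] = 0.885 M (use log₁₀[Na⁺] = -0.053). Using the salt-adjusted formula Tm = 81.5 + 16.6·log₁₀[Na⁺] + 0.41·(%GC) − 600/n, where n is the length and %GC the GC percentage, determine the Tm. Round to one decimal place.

84.6°C

Length n = 45. Counting bases: A=15, C=9, G=10, T=11
G+C = 19, so %GC = 19/45 × 100 = 42.222%
Salt term: 16.6 × (-0.053) = -0.88
GC term: 0.41 × 42.222 = 17.311; length term: −600/45 = −13.333
Tm = 81.5 + (-0.88) + 17.311 − 13.333 = 84.598 → 84.6°C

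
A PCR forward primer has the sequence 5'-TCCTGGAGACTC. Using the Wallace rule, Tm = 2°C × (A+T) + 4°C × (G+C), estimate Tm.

38°C

C=4, T=3, G=3, A=2
AT pairs contribute 5, GC pairs contribute 7.
Tm = 4·7 + 2·5 = 28 + 10 = 38°C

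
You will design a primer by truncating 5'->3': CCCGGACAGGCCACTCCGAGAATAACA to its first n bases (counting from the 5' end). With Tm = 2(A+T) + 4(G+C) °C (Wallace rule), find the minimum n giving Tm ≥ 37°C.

First 10 bases: CCCGGACAGG → Tm = 36°C (< 37°C)
First 11 bases: CCCGGACAGGC → Tm = 40°C (≥ 37°C)
Since every base adds ≥2°C, Tm only increases with n, so the threshold is first crossed at n = 11.

n = 11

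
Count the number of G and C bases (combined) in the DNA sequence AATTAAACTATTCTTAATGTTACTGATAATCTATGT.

7

Scanning the sequence gives C=4, G=3, A=13, T=16.
G+C = 3 + 4 = 7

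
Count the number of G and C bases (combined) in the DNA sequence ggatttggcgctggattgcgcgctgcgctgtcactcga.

Counting bases: C=10, A=4, T=10, G=14
Total G or C: 14 + 10 = 24

24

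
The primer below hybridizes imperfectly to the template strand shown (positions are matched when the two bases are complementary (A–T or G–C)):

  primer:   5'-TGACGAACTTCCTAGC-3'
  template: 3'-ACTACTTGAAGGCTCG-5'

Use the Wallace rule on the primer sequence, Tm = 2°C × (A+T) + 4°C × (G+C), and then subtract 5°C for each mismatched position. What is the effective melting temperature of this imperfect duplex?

38°C

Primer base counts: A=4, T=4, G=3, C=5 → A+T=8, G+C=8
Perfect-match Tm = 2(8) + 4(8) = 16 + 32 = 48°C
Mismatches (positions where the bases are not complementary): 2 (at positions 4, 13)
Effective Tm = 48 − 2×5 = 48 − 10 = 38°C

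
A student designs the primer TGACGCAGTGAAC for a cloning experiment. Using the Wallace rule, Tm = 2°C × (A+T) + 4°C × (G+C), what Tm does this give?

40°C

Base counts: G=4, A=4, T=2, C=3
A+T = 6, G+C = 7
Tm = 2×6 + 4×7 = 40°C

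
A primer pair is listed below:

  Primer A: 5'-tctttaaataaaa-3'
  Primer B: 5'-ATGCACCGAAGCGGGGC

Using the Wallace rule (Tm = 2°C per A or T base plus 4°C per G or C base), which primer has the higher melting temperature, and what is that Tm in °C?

Primer B, 58°C

Primer A: A+T=12, G+C=1 → Tm = 2(12)+4(1) = 28°C
Primer B: A+T=5, G+C=12 → Tm = 2(5)+4(12) = 58°C
28°C vs 58°C → primer B is higher.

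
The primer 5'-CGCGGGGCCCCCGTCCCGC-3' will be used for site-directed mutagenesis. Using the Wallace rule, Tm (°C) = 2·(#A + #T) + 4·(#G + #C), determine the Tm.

74°C

T=1, C=11, G=7, A=0
AT pairs contribute 1, GC pairs contribute 18.
Tm = 4·18 + 2·1 = 72 + 2 = 74°C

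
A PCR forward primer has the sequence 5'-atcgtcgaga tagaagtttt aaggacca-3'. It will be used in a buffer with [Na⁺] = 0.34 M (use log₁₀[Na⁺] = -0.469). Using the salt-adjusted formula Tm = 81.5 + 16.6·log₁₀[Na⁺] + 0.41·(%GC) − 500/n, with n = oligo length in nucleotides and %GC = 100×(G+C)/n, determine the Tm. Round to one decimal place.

Length n = 28. A=10, C=4, G=7, T=7
G+C = 11, so %GC = 11/28 × 100 = 39.286%
Salt term: 16.6 × (-0.469) = -7.785
GC term: 0.41 × 39.286 = 16.107; length term: −500/28 = −17.857
Tm = 81.5 + (-7.785) + 16.107 − 17.857 = 71.965 → 72.0°C

72.0°C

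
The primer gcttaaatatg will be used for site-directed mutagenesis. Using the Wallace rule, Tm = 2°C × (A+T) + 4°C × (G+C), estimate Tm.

Scanning the sequence gives T=4, A=4, C=1, G=2.
A+T = 8, G+C = 3
Tm = 2(8) + 4(3) = 16 + 12 = 28°C

28°C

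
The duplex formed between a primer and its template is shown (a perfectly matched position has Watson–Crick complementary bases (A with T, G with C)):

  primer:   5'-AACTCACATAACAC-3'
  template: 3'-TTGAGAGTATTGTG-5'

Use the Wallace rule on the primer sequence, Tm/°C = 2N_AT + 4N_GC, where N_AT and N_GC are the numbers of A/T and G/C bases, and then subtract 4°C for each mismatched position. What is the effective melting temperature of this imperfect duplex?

34°C

Primer base counts: A=7, T=2, G=0, C=5 → A+T=9, G+C=5
Perfect-match Tm = 2(9) + 4(5) = 18 + 20 = 38°C
Mismatches (positions where the bases are not complementary): 1 (at position 6)
Effective Tm = 38 − 1×4 = 38 − 4 = 34°C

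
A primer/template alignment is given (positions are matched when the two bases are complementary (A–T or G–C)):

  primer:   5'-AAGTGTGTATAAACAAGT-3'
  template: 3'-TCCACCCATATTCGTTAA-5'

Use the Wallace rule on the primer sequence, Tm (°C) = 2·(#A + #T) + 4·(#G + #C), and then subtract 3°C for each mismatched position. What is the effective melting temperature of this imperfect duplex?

34°C

Primer base counts: A=8, T=5, G=4, C=1 → A+T=13, G+C=5
Perfect-match Tm = 2(13) + 4(5) = 26 + 20 = 46°C
Mismatches (positions where the bases are not complementary): 4 (at positions 2, 6, 13, 17)
Effective Tm = 46 − 4×3 = 46 − 12 = 34°C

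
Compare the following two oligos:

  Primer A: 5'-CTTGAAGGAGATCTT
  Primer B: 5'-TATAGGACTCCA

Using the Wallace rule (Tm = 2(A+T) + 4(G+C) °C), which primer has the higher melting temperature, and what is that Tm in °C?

Primer A: A+T=9, G+C=6 → Tm = 2(9)+4(6) = 42°C
Primer B: A+T=7, G+C=5 → Tm = 2(7)+4(5) = 34°C
42°C vs 34°C → primer A is higher.

Primer A, 42°C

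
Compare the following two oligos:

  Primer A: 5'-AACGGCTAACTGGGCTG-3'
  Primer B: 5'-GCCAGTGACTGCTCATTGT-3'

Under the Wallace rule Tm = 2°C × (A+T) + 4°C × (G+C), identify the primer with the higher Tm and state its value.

Primer A: A+T=7, G+C=10 → Tm = 2(7)+4(10) = 54°C
Primer B: A+T=9, G+C=10 → Tm = 2(9)+4(10) = 58°C
54°C vs 58°C → primer B is higher.

Primer B, 58°C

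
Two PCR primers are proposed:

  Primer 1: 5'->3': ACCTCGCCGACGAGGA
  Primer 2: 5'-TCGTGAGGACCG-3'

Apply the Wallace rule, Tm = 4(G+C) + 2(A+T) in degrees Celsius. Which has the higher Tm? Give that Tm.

Primer 1, 54°C

Primer 1: A+T=5, G+C=11 → Tm = 2(5)+4(11) = 54°C
Primer 2: A+T=4, G+C=8 → Tm = 2(4)+4(8) = 40°C
54°C vs 40°C → primer 1 is higher.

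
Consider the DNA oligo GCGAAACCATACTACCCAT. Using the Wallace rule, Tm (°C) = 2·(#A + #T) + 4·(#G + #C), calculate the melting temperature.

Counting bases: T=3, A=7, C=7, G=2
So N_AT = 10 and N_GC = 9.
Tm = 2(10) + 4(9) = 20 + 36 = 56°C

56°C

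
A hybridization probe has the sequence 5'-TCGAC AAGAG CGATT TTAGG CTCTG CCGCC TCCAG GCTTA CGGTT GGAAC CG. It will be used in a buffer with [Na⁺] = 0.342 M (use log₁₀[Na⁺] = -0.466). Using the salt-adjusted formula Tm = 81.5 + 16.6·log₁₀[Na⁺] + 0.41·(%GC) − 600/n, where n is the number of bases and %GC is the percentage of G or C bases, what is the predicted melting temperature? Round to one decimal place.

85.9°C

Length n = 52. Counting bases: T=12, C=15, A=10, G=15
G+C = 30, so %GC = 30/52 × 100 = 57.692%
Salt term: 16.6 × (-0.466) = -7.736
GC term: 0.41 × 57.692 = 23.654; length term: −600/52 = −11.538
Tm = 81.5 + (-7.736) + 23.654 − 11.538 = 85.88 → 85.9°C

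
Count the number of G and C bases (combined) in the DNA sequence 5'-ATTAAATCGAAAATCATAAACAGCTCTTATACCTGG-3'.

Counting bases: T=10, A=15, C=7, G=4
Total G or C: 4 + 7 = 11

11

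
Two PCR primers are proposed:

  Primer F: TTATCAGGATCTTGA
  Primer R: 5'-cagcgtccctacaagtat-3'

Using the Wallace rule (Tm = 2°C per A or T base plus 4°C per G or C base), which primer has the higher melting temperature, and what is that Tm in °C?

Primer F: A+T=10, G+C=5 → Tm = 2(10)+4(5) = 40°C
Primer R: A+T=9, G+C=9 → Tm = 2(9)+4(9) = 54°C
40°C vs 54°C → primer R is higher.

Primer R, 54°C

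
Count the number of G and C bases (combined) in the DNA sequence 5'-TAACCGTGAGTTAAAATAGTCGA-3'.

8

Scanning the sequence gives T=6, A=9, G=5, C=3.
G+C = 5 + 3 = 8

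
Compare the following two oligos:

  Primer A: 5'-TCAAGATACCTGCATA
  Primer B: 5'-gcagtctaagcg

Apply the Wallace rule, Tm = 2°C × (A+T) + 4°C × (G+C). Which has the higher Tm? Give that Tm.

Primer A, 44°C

Primer A: A+T=10, G+C=6 → Tm = 2(10)+4(6) = 44°C
Primer B: A+T=5, G+C=7 → Tm = 2(5)+4(7) = 38°C
44°C vs 38°C → primer A is higher.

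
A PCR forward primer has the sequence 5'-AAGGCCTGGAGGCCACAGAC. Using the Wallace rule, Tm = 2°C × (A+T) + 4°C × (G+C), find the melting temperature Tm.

T=1, A=6, G=7, C=6
AT pairs contribute 7, GC pairs contribute 13.
Tm = 2(7) + 4(13) = 14 + 52 = 66°C

66°C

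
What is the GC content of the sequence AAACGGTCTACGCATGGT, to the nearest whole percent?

50%

Scanning the sequence gives C=4, G=5, A=5, T=4.
G+C = 5 + 4 = 9 out of 18 bases
%GC = 9/18 × 100 = 50% ≈ 50%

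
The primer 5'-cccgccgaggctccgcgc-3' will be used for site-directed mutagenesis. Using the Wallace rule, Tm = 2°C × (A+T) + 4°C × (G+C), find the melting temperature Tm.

Counting bases: A=1, G=6, C=10, T=1
So N_AT = 2 and N_GC = 16.
Tm = 2×2 + 4×16 = 68°C

68°C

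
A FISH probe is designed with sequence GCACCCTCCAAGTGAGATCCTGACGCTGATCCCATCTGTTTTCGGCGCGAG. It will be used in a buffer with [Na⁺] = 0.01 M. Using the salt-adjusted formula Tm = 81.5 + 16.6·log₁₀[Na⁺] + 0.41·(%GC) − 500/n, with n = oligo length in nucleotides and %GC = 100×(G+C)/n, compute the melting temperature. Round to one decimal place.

Length n = 51. A=9, G=13, C=17, T=12
G+C = 30, so %GC = 30/51 × 100 = 58.824%
Salt term: 16.6 × (-2) = -33.2
GC term: 0.41 × 58.824 = 24.118; length term: −500/51 = −9.804
Tm = 81.5 + (-33.2) + 24.118 − 9.804 = 62.614 → 62.6°C

62.6°C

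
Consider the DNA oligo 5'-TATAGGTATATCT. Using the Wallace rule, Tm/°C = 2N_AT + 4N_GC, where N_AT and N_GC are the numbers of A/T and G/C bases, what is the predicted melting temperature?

32°C

Scanning the sequence gives T=6, G=2, A=4, C=1.
A+T = 10, G+C = 3
Tm = 2×10 + 4×3 = 32°C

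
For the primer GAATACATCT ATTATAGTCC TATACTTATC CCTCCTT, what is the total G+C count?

Scanning the sequence gives C=10, A=10, G=2, T=15.
G+C = 2 + 10 = 12

12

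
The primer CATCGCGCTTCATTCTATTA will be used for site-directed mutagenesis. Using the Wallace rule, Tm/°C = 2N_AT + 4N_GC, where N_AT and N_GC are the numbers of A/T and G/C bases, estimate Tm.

56°C

Scanning the sequence gives G=2, A=4, T=8, C=6.
So N_AT = 12 and N_GC = 8.
Tm = 4·8 + 2·12 = 32 + 24 = 56°C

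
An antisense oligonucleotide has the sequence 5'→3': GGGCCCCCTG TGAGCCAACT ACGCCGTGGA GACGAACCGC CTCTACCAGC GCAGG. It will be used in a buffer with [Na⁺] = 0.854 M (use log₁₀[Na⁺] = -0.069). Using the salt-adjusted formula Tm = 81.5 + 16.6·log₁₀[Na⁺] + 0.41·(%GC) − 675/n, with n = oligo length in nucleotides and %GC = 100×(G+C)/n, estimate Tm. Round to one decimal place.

96.4°C

Length n = 55. Base counts: C=21, T=6, A=11, G=17
G+C = 38, so %GC = 38/55 × 100 = 69.091%
Salt term: 16.6 × (-0.069) = -1.145
GC term: 0.41 × 69.091 = 28.327; length term: −675/55 = −12.273
Tm = 81.5 + (-1.145) + 28.327 − 12.273 = 96.409 → 96.4°C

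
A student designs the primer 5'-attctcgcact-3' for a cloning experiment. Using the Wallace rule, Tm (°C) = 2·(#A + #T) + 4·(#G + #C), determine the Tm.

32°C

Base counts: C=4, G=1, A=2, T=4
AT pairs contribute 6, GC pairs contribute 5.
Tm = 2(6) + 4(5) = 12 + 20 = 32°C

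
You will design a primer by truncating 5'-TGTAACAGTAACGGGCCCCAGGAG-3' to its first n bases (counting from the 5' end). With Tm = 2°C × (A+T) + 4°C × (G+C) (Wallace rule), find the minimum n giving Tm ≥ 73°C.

n = 24

First 23 bases: TGTAACAGTAACGGGCCCCAGGA → Tm = 72°C (< 73°C)
First 24 bases: TGTAACAGTAACGGGCCCCAGGAG → Tm = 76°C (≥ 73°C)
Each additional base adds 2°C (A/T) or 4°C (G/C), so Tm is non-decreasing in n; n = 24 is the first length to reach 73°C.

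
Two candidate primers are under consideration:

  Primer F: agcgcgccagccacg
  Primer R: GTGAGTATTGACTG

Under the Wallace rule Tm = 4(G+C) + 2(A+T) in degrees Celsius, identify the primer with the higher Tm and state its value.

Primer F: A+T=3, G+C=12 → Tm = 2(3)+4(12) = 54°C
Primer R: A+T=8, G+C=6 → Tm = 2(8)+4(6) = 40°C
54°C vs 40°C → primer F is higher.

Primer F, 54°C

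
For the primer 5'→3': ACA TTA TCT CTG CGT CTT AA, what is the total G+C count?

Counting bases: A=5, C=5, G=2, T=8
Total G or C: 2 + 5 = 7

7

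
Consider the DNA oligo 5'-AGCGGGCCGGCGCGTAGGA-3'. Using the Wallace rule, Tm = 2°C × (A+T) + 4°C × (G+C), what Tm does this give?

Counting bases: T=1, G=10, A=3, C=5
A+T = 4, G+C = 15
Tm = 4·15 + 2·4 = 60 + 8 = 68°C

68°C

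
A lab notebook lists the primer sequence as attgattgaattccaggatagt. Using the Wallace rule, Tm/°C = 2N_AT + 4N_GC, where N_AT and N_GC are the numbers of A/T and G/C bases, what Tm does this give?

Base counts: A=7, T=8, C=2, G=5
AT pairs contribute 15, GC pairs contribute 7.
Tm = 2×15 + 4×7 = 58°C

58°C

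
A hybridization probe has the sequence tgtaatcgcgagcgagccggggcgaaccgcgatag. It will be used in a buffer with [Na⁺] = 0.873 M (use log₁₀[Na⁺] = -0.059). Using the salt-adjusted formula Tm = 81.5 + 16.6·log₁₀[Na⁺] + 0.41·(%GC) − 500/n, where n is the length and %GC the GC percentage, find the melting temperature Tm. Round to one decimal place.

93.2°C

Length n = 35. G=14, C=9, A=8, T=4
G+C = 23, so %GC = 23/35 × 100 = 65.714%
Salt term: 16.6 × (-0.059) = -0.979
GC term: 0.41 × 65.714 = 26.943; length term: −500/35 = −14.286
Tm = 81.5 + (-0.979) + 26.943 − 14.286 = 93.178 → 93.2°C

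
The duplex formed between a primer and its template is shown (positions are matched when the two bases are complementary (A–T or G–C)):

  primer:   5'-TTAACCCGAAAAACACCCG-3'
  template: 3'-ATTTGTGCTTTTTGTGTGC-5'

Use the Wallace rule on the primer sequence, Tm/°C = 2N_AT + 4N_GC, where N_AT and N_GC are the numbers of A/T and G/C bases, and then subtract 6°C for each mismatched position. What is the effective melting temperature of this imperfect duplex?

38°C

Primer base counts: A=8, T=2, G=2, C=7 → A+T=10, G+C=9
Perfect-match Tm = 2(10) + 4(9) = 20 + 36 = 56°C
Mismatches (positions where the bases are not complementary): 3 (at positions 2, 6, 17)
Effective Tm = 56 − 3×6 = 56 − 18 = 38°C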